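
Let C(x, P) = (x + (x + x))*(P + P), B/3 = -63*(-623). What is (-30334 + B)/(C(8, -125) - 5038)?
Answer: -87413/11038 ≈ -7.9193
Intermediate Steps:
B = 117747 (B = 3*(-63*(-623)) = 3*39249 = 117747)
C(x, P) = 6*P*x (C(x, P) = (x + 2*x)*(2*P) = (3*x)*(2*P) = 6*P*x)
(-30334 + B)/(C(8, -125) - 5038) = (-30334 + 117747)/(6*(-125)*8 - 5038) = 87413/(-6000 - 5038) = 87413/(-11038) = 87413*(-1/11038) = -87413/11038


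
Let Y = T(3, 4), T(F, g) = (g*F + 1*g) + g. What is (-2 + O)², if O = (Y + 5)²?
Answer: 388129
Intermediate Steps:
T(F, g) = 2*g + F*g (T(F, g) = (F*g + g) + g = (g + F*g) + g = 2*g + F*g)
Y = 20 (Y = 4*(2 + 3) = 4*5 = 20)
O = 625 (O = (20 + 5)² = 25² = 625)
(-2 + O)² = (-2 + 625)² = 623² = 388129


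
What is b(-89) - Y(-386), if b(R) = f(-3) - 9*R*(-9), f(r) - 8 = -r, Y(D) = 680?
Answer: -7878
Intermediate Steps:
f(r) = 8 - r
b(R) = 11 + 81*R (b(R) = (8 - 1*(-3)) - 9*R*(-9) = (8 + 3) + 81*R = 11 + 81*R)
b(-89) - Y(-386) = (11 + 81*(-89)) - 1*680 = (11 - 7209) - 680 = -7198 - 680 = -7878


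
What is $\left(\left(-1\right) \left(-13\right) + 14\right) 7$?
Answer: $189$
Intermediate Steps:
$\left(\left(-1\right) \left(-13\right) + 14\right) 7 = \left(13 + 14\right) 7 = 27 \cdot 7 = 189$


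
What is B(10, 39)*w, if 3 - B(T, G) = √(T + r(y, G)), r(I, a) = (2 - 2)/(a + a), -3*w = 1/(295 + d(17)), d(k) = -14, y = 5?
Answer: -1/281 + √10/843 ≈ 0.00019250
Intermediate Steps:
w = -1/843 (w = -1/(3*(295 - 14)) = -⅓/281 = -⅓*1/281 = -1/843 ≈ -0.0011862)
r(I, a) = 0 (r(I, a) = 0/((2*a)) = 0*(1/(2*a)) = 0)
B(T, G) = 3 - √T (B(T, G) = 3 - √(T + 0) = 3 - √T)
B(10, 39)*w = (3 - √10)*(-1/843) = -1/281 + √10/843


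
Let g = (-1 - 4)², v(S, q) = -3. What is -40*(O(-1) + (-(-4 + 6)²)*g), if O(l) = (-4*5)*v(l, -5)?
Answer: 1600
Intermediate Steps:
g = 25 (g = (-5)² = 25)
O(l) = 60 (O(l) = -4*5*(-3) = -20*(-3) = 60)
-40*(O(-1) + (-(-4 + 6)²)*g) = -40*(60 - (-4 + 6)²*25) = -40*(60 - 1*2²*25) = -40*(60 - 1*4*25) = -40*(60 - 4*25) = -40*(60 - 100) = -40*(-40) = 1600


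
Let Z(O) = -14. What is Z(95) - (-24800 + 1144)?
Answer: 23642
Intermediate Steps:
Z(95) - (-24800 + 1144) = -14 - (-24800 + 1144) = -14 - 1*(-23656) = -14 + 23656 = 23642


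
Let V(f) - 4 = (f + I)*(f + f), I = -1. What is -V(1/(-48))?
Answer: -4657/1152 ≈ -4.0425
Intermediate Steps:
V(f) = 4 + 2*f*(-1 + f) (V(f) = 4 + (f - 1)*(f + f) = 4 + (-1 + f)*(2*f) = 4 + 2*f*(-1 + f))
-V(1/(-48)) = -(4 - 2/(-48) + 2*(1/(-48))²) = -(4 - 2*(-1/48) + 2*(-1/48)²) = -(4 + 1/24 + 2*(1/2304)) = -(4 + 1/24 + 1/1152) = -1*4657/1152 = -4657/1152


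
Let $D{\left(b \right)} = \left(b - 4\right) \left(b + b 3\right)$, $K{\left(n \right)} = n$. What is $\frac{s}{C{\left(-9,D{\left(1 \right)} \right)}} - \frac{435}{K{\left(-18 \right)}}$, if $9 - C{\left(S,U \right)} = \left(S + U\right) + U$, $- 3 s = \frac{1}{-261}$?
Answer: $\frac{397373}{16443} \approx 24.167$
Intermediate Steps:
$D{\left(b \right)} = 4 b \left(-4 + b\right)$ ($D{\left(b \right)} = \left(-4 + b\right) \left(b + 3 b\right) = \left(-4 + b\right) 4 b = 4 b \left(-4 + b\right)$)
$s = \frac{1}{783}$ ($s = - \frac{1}{3 \left(-261\right)} = \left(- \frac{1}{3}\right) \left(- \frac{1}{261}\right) = \frac{1}{783} \approx 0.0012771$)
$C{\left(S,U \right)} = 9 - S - 2 U$ ($C{\left(S,U \right)} = 9 - \left(\left(S + U\right) + U\right) = 9 - \left(S + 2 U\right) = 9 - S - 2 U$)
$\frac{s}{C{\left(-9,D{\left(1 \right)} \right)}} - \frac{435}{K{\left(-18 \right)}} = \frac{1}{783 \left(9 - -9 - 2 \cdot 4 \cdot 1 \left(-4 + 1\right)\right)} - \frac{435}{-18} = \frac{1}{783 \left(9 + 9 - 2 \cdot 4 \cdot 1 \left(-3\right)\right)} - - \frac{145}{6} = \frac{1}{783 \left(9 + 9 - -24\right)} + \frac{145}{6} = \frac{1}{783 \left(9 + 9 + 24\right)} + \frac{145}{6} = \frac{1}{783 \cdot 42} + \frac{145}{6} = \frac{1}{783} \cdot \frac{1}{42} + \frac{145}{6} = \frac{1}{32886} + \frac{145}{6} = \frac{397373}{16443}$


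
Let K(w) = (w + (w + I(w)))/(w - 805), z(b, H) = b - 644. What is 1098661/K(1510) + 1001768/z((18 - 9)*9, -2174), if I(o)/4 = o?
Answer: 28466600849/340052 ≈ 83713.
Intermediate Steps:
I(o) = 4*o
z(b, H) = -644 + b
K(w) = 6*w/(-805 + w) (K(w) = (w + (w + 4*w))/(w - 805) = (w + 5*w)/(-805 + w) = (6*w)/(-805 + w) = 6*w/(-805 + w))
1098661/K(1510) + 1001768/z((18 - 9)*9, -2174) = 1098661/((6*1510/(-805 + 1510))) + 1001768/(-644 + (18 - 9)*9) = 1098661/((6*1510/705)) + 1001768/(-644 + 9*9) = 1098661/((6*1510*(1/705))) + 1001768/(-644 + 81) = 1098661/(604/47) + 1001768/(-563) = 1098661*(47/604) + 1001768*(-1/563) = 51637067/604 - 1001768/563 = 28466600849/340052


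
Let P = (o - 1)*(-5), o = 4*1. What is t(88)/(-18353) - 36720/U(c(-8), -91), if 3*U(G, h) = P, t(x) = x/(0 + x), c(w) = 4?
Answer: 134784431/18353 ≈ 7344.0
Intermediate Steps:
o = 4
P = -15 (P = (4 - 1)*(-5) = 3*(-5) = -15)
t(x) = 1 (t(x) = x/x = 1)
U(G, h) = -5 (U(G, h) = (1/3)*(-15) = -5)
t(88)/(-18353) - 36720/U(c(-8), -91) = 1/(-18353) - 36720/(-5) = 1*(-1/18353) - 36720*(-1/5) = -1/18353 + 7344 = 134784431/18353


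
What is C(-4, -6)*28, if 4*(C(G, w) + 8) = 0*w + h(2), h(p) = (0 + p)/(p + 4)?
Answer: -665/3 ≈ -221.67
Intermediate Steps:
h(p) = p/(4 + p)
C(G, w) = -95/12 (C(G, w) = -8 + (0*w + 2/(4 + 2))/4 = -8 + (0 + 2/6)/4 = -8 + (0 + 2*(1/6))/4 = -8 + (0 + 1/3)/4 = -8 + (1/4)*(1/3) = -8 + 1/12 = -95/12)
C(-4, -6)*28 = -95/12*28 = -665/3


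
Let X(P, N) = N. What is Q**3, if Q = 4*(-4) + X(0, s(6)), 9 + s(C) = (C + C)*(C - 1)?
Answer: 42875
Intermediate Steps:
s(C) = -9 + 2*C*(-1 + C) (s(C) = -9 + (C + C)*(C - 1) = -9 + (2*C)*(-1 + C) = -9 + 2*C*(-1 + C))
Q = 35 (Q = 4*(-4) + (-9 - 2*6 + 2*6**2) = -16 + (-9 - 12 + 2*36) = -16 + (-9 - 12 + 72) = -16 + 51 = 35)
Q**3 = 35**3 = 42875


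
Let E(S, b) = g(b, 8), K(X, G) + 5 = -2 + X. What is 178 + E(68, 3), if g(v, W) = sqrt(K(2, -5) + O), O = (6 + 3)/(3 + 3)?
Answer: 178 + I*sqrt(14)/2 ≈ 178.0 + 1.8708*I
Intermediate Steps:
K(X, G) = -7 + X (K(X, G) = -5 + (-2 + X) = -7 + X)
O = 3/2 (O = 9/6 = 9*(1/6) = 3/2 ≈ 1.5000)
g(v, W) = I*sqrt(14)/2 (g(v, W) = sqrt((-7 + 2) + 3/2) = sqrt(-5 + 3/2) = sqrt(-7/2) = I*sqrt(14)/2)
E(S, b) = I*sqrt(14)/2
178 + E(68, 3) = 178 + I*sqrt(14)/2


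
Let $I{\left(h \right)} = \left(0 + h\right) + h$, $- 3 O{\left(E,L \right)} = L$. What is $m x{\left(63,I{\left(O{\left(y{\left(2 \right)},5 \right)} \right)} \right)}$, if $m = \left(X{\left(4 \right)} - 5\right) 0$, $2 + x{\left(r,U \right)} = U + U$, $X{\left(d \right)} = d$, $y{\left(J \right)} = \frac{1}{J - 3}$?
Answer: $0$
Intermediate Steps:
$y{\left(J \right)} = \frac{1}{-3 + J}$
$O{\left(E,L \right)} = - \frac{L}{3}$
$I{\left(h \right)} = 2 h$ ($I{\left(h \right)} = h + h = 2 h$)
$x{\left(r,U \right)} = -2 + 2 U$ ($x{\left(r,U \right)} = -2 + \left(U + U\right) = -2 + 2 U$)
$m = 0$ ($m = \left(4 - 5\right) 0 = \left(-1\right) 0 = 0$)
$m x{\left(63,I{\left(O{\left(y{\left(2 \right)},5 \right)} \right)} \right)} = 0 \left(-2 + 2 \cdot 2 \left(\left(- \frac{1}{3}\right) 5\right)\right) = 0 \left(-2 + 2 \cdot 2 \left(- \frac{5}{3}\right)\right) = 0 \left(-2 + 2 \left(- \frac{10}{3}\right)\right) = 0 \left(-2 - \frac{20}{3}\right) = 0 \left(- \frac{26}{3}\right) = 0$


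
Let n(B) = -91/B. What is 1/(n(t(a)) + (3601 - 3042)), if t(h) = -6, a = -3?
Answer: 6/3445 ≈ 0.0017417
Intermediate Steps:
1/(n(t(a)) + (3601 - 3042)) = 1/(-91/(-6) + (3601 - 3042)) = 1/(-91*(-⅙) + 559) = 1/(91/6 + 559) = 1/(3445/6) = 6/3445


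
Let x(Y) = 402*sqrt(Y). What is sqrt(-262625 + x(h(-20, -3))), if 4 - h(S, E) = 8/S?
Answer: sqrt(-6565625 + 2010*sqrt(110))/5 ≈ 511.65*I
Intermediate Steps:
h(S, E) = 4 - 8/S
sqrt(-262625 + x(h(-20, -3))) = sqrt(-262625 + 402*sqrt(4 - 8/(-20))) = sqrt(-262625 + 402*sqrt(4 - 8*(-1/20))) = sqrt(-262625 + 402*sqrt(4 + 2/5)) = sqrt(-262625 + 402*sqrt(22/5)) = sqrt(-262625 + 402*(sqrt(110)/5)) = sqrt(-262625 + 402*sqrt(110)/5)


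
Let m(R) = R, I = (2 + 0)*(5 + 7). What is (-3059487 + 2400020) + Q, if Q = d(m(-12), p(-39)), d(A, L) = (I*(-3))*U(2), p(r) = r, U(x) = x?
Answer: -659611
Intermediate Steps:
I = 24 (I = 2*12 = 24)
d(A, L) = -144 (d(A, L) = (24*(-3))*2 = -72*2 = -144)
Q = -144
(-3059487 + 2400020) + Q = (-3059487 + 2400020) - 144 = -659467 - 144 = -659611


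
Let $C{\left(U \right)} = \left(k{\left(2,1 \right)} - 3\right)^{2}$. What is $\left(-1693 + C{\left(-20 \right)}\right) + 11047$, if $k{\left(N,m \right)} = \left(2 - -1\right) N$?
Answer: $9363$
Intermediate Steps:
$k{\left(N,m \right)} = 3 N$ ($k{\left(N,m \right)} = \left(2 + 1\right) N = 3 N$)
$C{\left(U \right)} = 9$ ($C{\left(U \right)} = \left(3 \cdot 2 - 3\right)^{2} = \left(6 - 3\right)^{2} = 3^{2} = 9$)
$\left(-1693 + C{\left(-20 \right)}\right) + 11047 = \left(-1693 + 9\right) + 11047 = -1684 + 11047 = 9363$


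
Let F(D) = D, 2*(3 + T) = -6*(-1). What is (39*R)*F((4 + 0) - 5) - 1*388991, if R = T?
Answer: -388991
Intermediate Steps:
T = 0 (T = -3 + (-6*(-1))/2 = -3 + (1/2)*6 = -3 + 3 = 0)
R = 0
(39*R)*F((4 + 0) - 5) - 1*388991 = (39*0)*((4 + 0) - 5) - 1*388991 = 0*(4 - 5) - 388991 = 0*(-1) - 388991 = 0 - 388991 = -388991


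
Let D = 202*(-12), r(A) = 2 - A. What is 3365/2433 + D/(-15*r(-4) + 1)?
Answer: 6197077/216537 ≈ 28.619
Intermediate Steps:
D = -2424
3365/2433 + D/(-15*r(-4) + 1) = 3365/2433 - 2424/(-15*(2 - 1*(-4)) + 1) = 3365*(1/2433) - 2424/(-15*(2 + 4) + 1) = 3365/2433 - 2424/(-15*6 + 1) = 3365/2433 - 2424/(-90 + 1) = 3365/2433 - 2424/(-89) = 3365/2433 - 2424*(-1/89) = 3365/2433 + 2424/89 = 6197077/216537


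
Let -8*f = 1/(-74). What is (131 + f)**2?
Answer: 6014467809/350464 ≈ 17161.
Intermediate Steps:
f = 1/592 (f = -1/8/(-74) = -1/8*(-1/74) = 1/592 ≈ 0.0016892)
(131 + f)**2 = (131 + 1/592)**2 = (77553/592)**2 = 6014467809/350464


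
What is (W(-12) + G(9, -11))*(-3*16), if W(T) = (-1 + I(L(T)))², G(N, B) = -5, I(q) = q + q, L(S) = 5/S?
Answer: 236/3 ≈ 78.667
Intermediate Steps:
I(q) = 2*q
W(T) = (-1 + 10/T)² (W(T) = (-1 + 2*(5/T))² = (-1 + 10/T)²)
(W(-12) + G(9, -11))*(-3*16) = ((-10 - 12)²/(-12)² - 5)*(-3*16) = ((1/144)*(-22)² - 5)*(-48) = ((1/144)*484 - 5)*(-48) = (121/36 - 5)*(-48) = -59/36*(-48) = 236/3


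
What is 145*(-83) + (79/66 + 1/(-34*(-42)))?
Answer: -63008989/5236 ≈ -12034.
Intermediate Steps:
145*(-83) + (79/66 + 1/(-34*(-42))) = -12035 + (79*(1/66) - 1/34*(-1/42)) = -12035 + (79/66 + 1/1428) = -12035 + 6271/5236 = -63008989/5236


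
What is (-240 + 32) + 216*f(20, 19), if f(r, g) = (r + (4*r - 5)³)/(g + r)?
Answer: 30373736/13 ≈ 2.3364e+6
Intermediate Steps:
f(r, g) = (r + (-5 + 4*r)³)/(g + r)
(-240 + 32) + 216*f(20, 19) = (-240 + 32) + 216*((20 + (-5 + 4*20)³)/(19 + 20)) = -208 + 216*((20 + (-5 + 80)³)/39) = -208 + 216*((20 + 75³)/39) = -208 + 216*((20 + 421875)/39) = -208 + 216*((1/39)*421895) = -208 + 216*(421895/39) = -208 + 30376440/13 = 30373736/13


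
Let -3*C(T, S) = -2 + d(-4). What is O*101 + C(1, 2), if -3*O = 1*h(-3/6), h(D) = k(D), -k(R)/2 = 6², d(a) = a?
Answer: 2426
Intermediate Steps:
C(T, S) = 2 (C(T, S) = -(-2 - 4)/3 = -⅓*(-6) = 2)
k(R) = -72 (k(R) = -2*6² = -2*36 = -72)
h(D) = -72
O = 24 (O = -(-72)/3 = -⅓*(-72) = 24)
O*101 + C(1, 2) = 24*101 + 2 = 2424 + 2 = 2426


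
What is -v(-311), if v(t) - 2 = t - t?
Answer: -2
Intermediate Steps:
v(t) = 2 (v(t) = 2 + (t - t) = 2 + 0 = 2)
-v(-311) = -1*2 = -2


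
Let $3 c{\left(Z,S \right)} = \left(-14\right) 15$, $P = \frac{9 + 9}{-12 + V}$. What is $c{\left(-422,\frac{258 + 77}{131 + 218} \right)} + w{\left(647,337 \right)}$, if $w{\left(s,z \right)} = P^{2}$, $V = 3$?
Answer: $-66$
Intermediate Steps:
$P = -2$ ($P = \frac{9 + 9}{-12 + 3} = \frac{18}{-9} = 18 \left(- \frac{1}{9}\right) = -2$)
$c{\left(Z,S \right)} = -70$ ($c{\left(Z,S \right)} = \frac{\left(-14\right) 15}{3} = \frac{1}{3} \left(-210\right) = -70$)
$w{\left(s,z \right)} = 4$ ($w{\left(s,z \right)} = \left(-2\right)^{2} = 4$)
$c{\left(-422,\frac{258 + 77}{131 + 218} \right)} + w{\left(647,337 \right)} = -70 + 4 = -66$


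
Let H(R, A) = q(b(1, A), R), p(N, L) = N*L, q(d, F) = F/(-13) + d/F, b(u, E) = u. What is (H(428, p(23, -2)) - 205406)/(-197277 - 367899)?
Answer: 1143062155/3144639264 ≈ 0.36350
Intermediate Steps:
q(d, F) = -F/13 + d/F (q(d, F) = F*(-1/13) + d/F = -F/13 + d/F)
p(N, L) = L*N
H(R, A) = 1/R - R/13 (H(R, A) = -R/13 + 1/R = 1/R - R/13)
(H(428, p(23, -2)) - 205406)/(-197277 - 367899) = ((1/428 - 1/13*428) - 205406)/(-197277 - 367899) = ((1/428 - 428/13) - 205406)/(-565176) = (-183171/5564 - 205406)*(-1/565176) = -1143062155/5564*(-1/565176) = 1143062155/3144639264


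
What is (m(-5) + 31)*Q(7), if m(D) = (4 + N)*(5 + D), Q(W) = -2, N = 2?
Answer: -62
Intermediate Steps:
m(D) = 30 + 6*D (m(D) = (4 + 2)*(5 + D) = 6*(5 + D) = 30 + 6*D)
(m(-5) + 31)*Q(7) = ((30 + 6*(-5)) + 31)*(-2) = ((30 - 30) + 31)*(-2) = (0 + 31)*(-2) = 31*(-2) = -62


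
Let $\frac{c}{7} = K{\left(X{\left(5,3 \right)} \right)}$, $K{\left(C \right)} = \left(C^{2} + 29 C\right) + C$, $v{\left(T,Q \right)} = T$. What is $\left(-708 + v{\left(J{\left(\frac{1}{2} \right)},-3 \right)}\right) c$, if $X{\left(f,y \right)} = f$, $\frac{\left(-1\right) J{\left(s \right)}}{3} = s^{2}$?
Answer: $- \frac{3472875}{4} \approx -8.6822 \cdot 10^{5}$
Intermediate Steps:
$J{\left(s \right)} = - 3 s^{2}$
$K{\left(C \right)} = C^{2} + 30 C$
$c = 1225$ ($c = 7 \cdot 5 \left(30 + 5\right) = 7 \cdot 5 \cdot 35 = 7 \cdot 175 = 1225$)
$\left(-708 + v{\left(J{\left(\frac{1}{2} \right)},-3 \right)}\right) c = \left(-708 - 3 \left(\frac{1}{2}\right)^{2}\right) 1225 = \left(-708 - \frac{3}{4}\right) 1225 = \left(- \frac{2835}{4}\right) 1225 = - \frac{3472875}{4}$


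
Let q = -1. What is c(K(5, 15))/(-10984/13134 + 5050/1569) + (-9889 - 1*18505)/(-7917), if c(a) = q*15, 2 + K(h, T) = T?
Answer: -6501681617/2399183514 ≈ -2.7100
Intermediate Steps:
K(h, T) = -2 + T
c(a) = -15 (c(a) = -1*15 = -15)
c(K(5, 15))/(-10984/13134 + 5050/1569) + (-9889 - 1*18505)/(-7917) = -15/(-10984/13134 + 5050/1569) + (-9889 - 1*18505)/(-7917) = -15/(-10984*1/13134 + 5050*(1/1569)) + (-9889 - 18505)*(-1/7917) = -15/(-5492/6567 + 5050/1569) - 28394*(-1/7917) = -15/2727378/1144847 + 28394/7917 = -15*1144847/2727378 + 28394/7917 = -5724235/909126 + 28394/7917 = -6501681617/2399183514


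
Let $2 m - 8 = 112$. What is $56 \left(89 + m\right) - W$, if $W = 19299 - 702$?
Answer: $-10253$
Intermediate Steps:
$m = 60$ ($m = 4 + \frac{1}{2} \cdot 112 = 4 + 56 = 60$)
$W = 18597$
$56 \left(89 + m\right) - W = 56 \left(89 + 60\right) - 18597 = 56 \cdot 149 - 18597 = 8344 - 18597 = -10253$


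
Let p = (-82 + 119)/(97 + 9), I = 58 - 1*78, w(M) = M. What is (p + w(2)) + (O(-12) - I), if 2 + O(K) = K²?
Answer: 17421/106 ≈ 164.35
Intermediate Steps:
I = -20 (I = 58 - 78 = -20)
O(K) = -2 + K²
p = 37/106 ≈ 0.34906
(p + w(2)) + (O(-12) - I) = (37/106 + 2) + ((-2 + (-12)²) - 1*(-20)) = 249/106 + ((-2 + 144) + 20) = 249/106 + (142 + 20) = 249/106 + 162 = 17421/106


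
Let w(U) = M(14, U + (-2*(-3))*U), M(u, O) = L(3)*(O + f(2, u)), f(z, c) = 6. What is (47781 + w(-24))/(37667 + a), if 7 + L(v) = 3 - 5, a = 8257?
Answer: 16413/15308 ≈ 1.0722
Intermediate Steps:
L(v) = -9 (L(v) = -7 + (3 - 5) = -7 - 2 = -9)
M(u, O) = -54 - 9*O (M(u, O) = -9*(O + 6) = -9*(6 + O) = -54 - 9*O)
w(U) = -54 - 63*U (w(U) = -54 - 9*(U + (-2*(-3))*U) = -54 - 9*(U + 6*U) = -54 - 63*U)
(47781 + w(-24))/(37667 + a) = (47781 + (-54 - 63*(-24)))/(37667 + 8257) = (47781 + (-54 + 1512))/45924 = (47781 + 1458)*(1/45924) = 49239*(1/45924) = 16413/15308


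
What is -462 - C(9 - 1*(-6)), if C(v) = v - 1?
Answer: -476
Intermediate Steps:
C(v) = -1 + v
-462 - C(9 - 1*(-6)) = -462 - (-1 + (9 - 1*(-6))) = -462 - (-1 + (9 + 6)) = -462 - (-1 + 15) = -462 - 1*14 = -462 - 14 = -476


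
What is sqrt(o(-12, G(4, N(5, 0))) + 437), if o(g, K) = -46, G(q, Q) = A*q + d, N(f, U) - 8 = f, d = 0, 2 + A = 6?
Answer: sqrt(391) ≈ 19.774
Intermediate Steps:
A = 4 (A = -2 + 6 = 4)
N(f, U) = 8 + f
G(q, Q) = 4*q (G(q, Q) = 4*q + 0 = 4*q)
sqrt(o(-12, G(4, N(5, 0))) + 437) = sqrt(-46 + 437) = sqrt(391)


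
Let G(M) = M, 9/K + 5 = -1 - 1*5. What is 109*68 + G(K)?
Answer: 81523/11 ≈ 7411.2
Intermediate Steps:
K = -9/11 (K = 9/(-5 + (-1 - 1*5)) = 9/(-5 + (-1 - 5)) = 9/(-5 - 6) = 9/(-11) = 9*(-1/11) = -9/11 ≈ -0.81818)
109*68 + G(K) = 109*68 - 9/11 = 7412 - 9/11 = 81523/11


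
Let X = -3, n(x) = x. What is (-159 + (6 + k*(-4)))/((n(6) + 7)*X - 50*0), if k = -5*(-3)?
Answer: 71/13 ≈ 5.4615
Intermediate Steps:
k = 15
(-159 + (6 + k*(-4)))/((n(6) + 7)*X - 50*0) = (-159 + (6 + 15*(-4)))/((6 + 7)*(-3) - 50*0) = (-159 + (6 - 60))/(13*(-3) + 0) = (-159 - 54)/(-39 + 0) = -213/(-39) = -213*(-1/39) = 71/13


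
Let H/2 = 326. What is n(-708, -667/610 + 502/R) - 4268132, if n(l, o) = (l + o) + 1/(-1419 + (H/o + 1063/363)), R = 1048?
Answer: -10040750483623404102709/2352102453467420 ≈ -4.2688e+6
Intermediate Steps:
H = 652 (H = 2*326 = 652)
n(l, o) = l + o + 1/(-514034/363 + 652/o) (n(l, o) = (l + o) + 1/(-1419 + (652/o + 1063/363)) = (l + o) + 1/(-1419 + (1063/363 + 652/o)) = (l + o) + 1/(-514034/363 + 652/o) = l + o + 1/(-514034/363 + 652/o))
n(-708, -667/610 + 502/R) - 4268132 = (-237039*(-667/610 + 502/1048) - 236676*(-708) + 514034*(-667/610 + 502/1048)² + 514034*(-708)*(-667/610 + 502/1048))/(2*(-118338 + 257017*(-667/610 + 502/1048))) - 4268132 = (-237039*(-667*1/610 + 502*(1/1048)) + 167566608 + 514034*(-667*1/610 + 502*(1/1048))² + 514034*(-708)*(-667*1/610 + 502*(1/1048)))/(2*(-118338 + 257017*(-667*1/610 + 502*(1/1048)))) - 4268132 = (-237039*(-667/610 + 251/524) + 167566608 + 514034*(-667/610 + 251/524)² + 514034*(-708)*(-667/610 + 251/524))/(2*(-118338 + 257017*(-667/610 + 251/524))) - 4268132 = (-237039*(-98199/159820) + 167566608 + 514034*(-98199/159820)² + 514034*(-708)*(-98199/159820))/(2*(-118338 + 257017*(-98199/159820))) - 4268132 = (23276992761/159820 + 167566608 + 514034*(9643043601/25542432400) + 8934539583582/39955)/(2*(-118338 - 25238812383/159820)) - 4268132 = (23276992761/159820 + 167566608 + 2478426137198217/12771216200 + 8934539583582/39955)/(2*(-44151591543/159820)) - 4268132 = (½)*(-159820/44151591543)*(5000204101793529807/12771216200) - 4268132 = -1666734700597843269/2352102453467420 - 4268132 = -10040750483623404102709/2352102453467420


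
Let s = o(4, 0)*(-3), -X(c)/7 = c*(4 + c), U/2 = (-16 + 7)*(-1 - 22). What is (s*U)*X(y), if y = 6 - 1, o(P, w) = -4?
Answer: -1564920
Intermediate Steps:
y = 5
U = 414 (U = 2*((-16 + 7)*(-1 - 22)) = 2*(-9*(-23)) = 2*207 = 414)
X(c) = -7*c*(4 + c)
s = 12 (s = -4*(-3) = 12)
(s*U)*X(y) = (12*414)*(-7*5*(4 + 5)) = 4968*(-7*5*9) = 4968*(-315) = -1564920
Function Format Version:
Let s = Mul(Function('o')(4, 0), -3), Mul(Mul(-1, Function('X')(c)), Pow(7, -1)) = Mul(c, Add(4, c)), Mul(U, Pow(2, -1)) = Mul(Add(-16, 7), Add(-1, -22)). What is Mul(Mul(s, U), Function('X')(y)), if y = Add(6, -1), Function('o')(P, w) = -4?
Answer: -1564920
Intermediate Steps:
y = 5
U = 414 (U = Mul(2, Mul(Add(-16, 7), Add(-1, -22))) = Mul(2, Mul(-9, -23)) = Mul(2, 207) = 414)
Function('X')(c) = Mul(-7, c, Add(4, c)) (Function('X')(c) = Mul(-7, Mul(c, Add(4, c))) = Mul(-7, c, Add(4, c)))
s = 12 (s = Mul(-4, -3) = 12)
Mul(Mul(s, U), Function('X')(y)) = Mul(Mul(12, 414), Mul(-7, 5, Add(4, 5))) = Mul(4968, Mul(-7, 5, 9)) = Mul(4968, -315) = -1564920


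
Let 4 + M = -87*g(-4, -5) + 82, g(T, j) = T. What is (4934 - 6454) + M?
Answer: -1094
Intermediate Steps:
M = 426 (M = -4 + (-87*(-4) + 82) = -4 + (348 + 82) = -4 + 430 = 426)
(4934 - 6454) + M = (4934 - 6454) + 426 = -1520 + 426 = -1094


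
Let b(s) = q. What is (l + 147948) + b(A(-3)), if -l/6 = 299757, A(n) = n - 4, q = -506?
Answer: -1651100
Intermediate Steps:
A(n) = -4 + n
b(s) = -506
l = -1798542 (l = -6*299757 = -1798542)
(l + 147948) + b(A(-3)) = (-1798542 + 147948) - 506 = -1650594 - 506 = -1651100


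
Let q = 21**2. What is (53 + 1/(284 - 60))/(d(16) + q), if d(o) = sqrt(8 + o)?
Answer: 249333/2074208 - 11873*sqrt(6)/21779184 ≈ 0.11887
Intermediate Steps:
q = 441
(53 + 1/(284 - 60))/(d(16) + q) = (53 + 1/(284 - 60))/(sqrt(8 + 16) + 441) = (53 + 1/224)/(sqrt(24) + 441) = (53 + 1/224)/(2*sqrt(6) + 441) = 11873/(224*(441 + 2*sqrt(6)))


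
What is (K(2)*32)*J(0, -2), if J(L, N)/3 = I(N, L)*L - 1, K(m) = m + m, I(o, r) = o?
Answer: -384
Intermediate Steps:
K(m) = 2*m
J(L, N) = -3 + 3*L*N (J(L, N) = 3*(N*L - 1) = 3*(L*N - 1) = 3*(-1 + L*N) = -3 + 3*L*N)
(K(2)*32)*J(0, -2) = ((2*2)*32)*(-3 + 3*0*(-2)) = (4*32)*(-3 + 0) = 128*(-3) = -384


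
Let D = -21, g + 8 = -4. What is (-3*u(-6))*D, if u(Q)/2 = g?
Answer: -1512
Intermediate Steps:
g = -12 (g = -8 - 4 = -12)
u(Q) = -24 (u(Q) = 2*(-12) = -24)
(-3*u(-6))*D = -3*(-24)*(-21) = 72*(-21) = -1512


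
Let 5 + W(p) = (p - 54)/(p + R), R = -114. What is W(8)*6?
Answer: -1452/53 ≈ -27.396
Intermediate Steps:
W(p) = -5 + (-54 + p)/(-114 + p) (W(p) = -5 + (p - 54)/(p - 114) = -5 + (-54 + p)/(-114 + p))
W(8)*6 = (4*(129 - 1*8)/(-114 + 8))*6 = (4*(129 - 8)/(-106))*6 = (4*(-1/106)*121)*6 = -242/53*6 = -1452/53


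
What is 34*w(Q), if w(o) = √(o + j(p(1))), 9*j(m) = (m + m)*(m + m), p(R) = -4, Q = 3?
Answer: 34*√91/3 ≈ 108.11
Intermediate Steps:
j(m) = 4*m²/9 (j(m) = ((m + m)*(m + m))/9 = ((2*m)*(2*m))/9 = (4*m²)/9 = 4*m²/9)
w(o) = √(64/9 + o) (w(o) = √(o + (4/9)*(-4)²) = √(o + (4/9)*16) = √(o + 64/9) = √(64/9 + o))
34*w(Q) = 34*(√(64 + 9*3)/3) = 34*(√(64 + 27)/3) = 34*(√91/3) = 34*√91/3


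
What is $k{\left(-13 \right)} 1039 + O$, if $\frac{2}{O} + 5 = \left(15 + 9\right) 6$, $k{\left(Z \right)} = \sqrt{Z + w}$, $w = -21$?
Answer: $\frac{2}{139} + 1039 i \sqrt{34} \approx 0.014388 + 6058.4 i$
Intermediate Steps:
$k{\left(Z \right)} = \sqrt{-21 + Z}$ ($k{\left(Z \right)} = \sqrt{Z - 21} = \sqrt{-21 + Z}$)
$O = \frac{2}{139}$ ($O = \frac{2}{-5 + \left(15 + 9\right) 6} = \frac{2}{-5 + 24 \cdot 6} = \frac{2}{-5 + 144} = \frac{2}{139} \approx 0.014388$)
$k{\left(-13 \right)} 1039 + O = \sqrt{-21 - 13} \cdot 1039 + \frac{2}{139} = \sqrt{-34} \cdot 1039 + \frac{2}{139} = i \sqrt{34} \cdot 1039 + \frac{2}{139} = 1039 i \sqrt{34} + \frac{2}{139} = \frac{2}{139} + 1039 i \sqrt{34}$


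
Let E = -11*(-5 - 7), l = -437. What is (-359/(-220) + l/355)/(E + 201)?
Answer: 2087/1733820 ≈ 0.0012037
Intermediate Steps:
E = 132 (E = -11*(-12) = 132)
(-359/(-220) + l/355)/(E + 201) = (-359/(-220) - 437/355)/(132 + 201) = (-359*(-1/220) - 437*1/355)/333 = (359/220 - 437/355)*(1/333) = (6261/15620)*(1/333) = 2087/1733820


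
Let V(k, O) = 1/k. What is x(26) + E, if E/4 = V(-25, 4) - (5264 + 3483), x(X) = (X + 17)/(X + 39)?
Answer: -11370937/325 ≈ -34988.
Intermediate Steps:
x(X) = (17 + X)/(39 + X)
E = -874704/25 (E = 4*(1/(-25) - (5264 + 3483)) = 4*(-1/25 - 1*8747) = 4*(-1/25 - 8747) = 4*(-218676/25) = -874704/25 ≈ -34988.)
x(26) + E = (17 + 26)/(39 + 26) - 874704/25 = 43/65 - 874704/25 = -11370937/325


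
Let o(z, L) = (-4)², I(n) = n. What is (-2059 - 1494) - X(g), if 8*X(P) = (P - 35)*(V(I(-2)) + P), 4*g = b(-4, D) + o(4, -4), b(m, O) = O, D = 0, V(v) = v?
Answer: -14181/4 ≈ -3545.3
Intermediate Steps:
o(z, L) = 16
g = 4 (g = (0 + 16)/4 = (¼)*16 = 4)
X(P) = (-35 + P)*(-2 + P)/8 (X(P) = ((P - 35)*(-2 + P))/8 = ((-35 + P)*(-2 + P))/8 = (-35 + P)*(-2 + P)/8)
(-2059 - 1494) - X(g) = (-2059 - 1494) - (35/4 - 37/8*4 + (⅛)*4²) = -3553 - (35/4 - 37/2 + (⅛)*16) = -3553 - (35/4 - 37/2 + 2) = -3553 - 1*(-31/4) = -3553 + 31/4 = -14181/4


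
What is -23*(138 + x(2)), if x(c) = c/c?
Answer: -3197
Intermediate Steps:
x(c) = 1
-23*(138 + x(2)) = -23*(138 + 1) = -23*139 = -3197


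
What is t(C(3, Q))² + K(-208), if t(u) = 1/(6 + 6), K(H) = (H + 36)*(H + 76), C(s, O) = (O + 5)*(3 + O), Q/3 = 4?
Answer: 3269377/144 ≈ 22704.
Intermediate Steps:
Q = 12 (Q = 3*4 = 12)
C(s, O) = (3 + O)*(5 + O) (C(s, O) = (5 + O)*(3 + O) = (3 + O)*(5 + O))
K(H) = (36 + H)*(76 + H)
t(u) = 1/12
t(C(3, Q))² + K(-208) = (1/12)² + (2736 + (-208)² + 112*(-208)) = 1/144 + (2736 + 43264 - 23296) = 1/144 + 22704 = 3269377/144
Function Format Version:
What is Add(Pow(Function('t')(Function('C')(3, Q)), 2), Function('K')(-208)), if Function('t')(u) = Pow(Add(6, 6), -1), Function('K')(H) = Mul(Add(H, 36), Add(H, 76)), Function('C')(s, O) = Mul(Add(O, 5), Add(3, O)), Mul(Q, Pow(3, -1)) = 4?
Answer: Rational(3269377, 144) ≈ 22704.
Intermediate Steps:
Q = 12 (Q = Mul(3, 4) = 12)
Function('C')(s, O) = Mul(Add(3, O), Add(5, O)) (Function('C')(s, O) = Mul(Add(5, O), Add(3, O)) = Mul(Add(3, O), Add(5, O)))
Function('K')(H) = Mul(Add(36, H), Add(76, H))
Function('t')(u) = Rational(1, 12) (Function('t')(u) = Pow(12, -1) = Rational(1, 12))
Add(Pow(Function('t')(Function('C')(3, Q)), 2), Function('K')(-208)) = Add(Pow(Rational(1, 12), 2), Add(2736, Pow(-208, 2), Mul(112, -208))) = Add(Rational(1, 144), Add(2736, 43264, -23296)) = Add(Rational(1, 144), 22704) = Rational(3269377, 144)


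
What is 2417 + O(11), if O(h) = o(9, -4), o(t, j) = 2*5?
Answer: 2427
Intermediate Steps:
o(t, j) = 10
O(h) = 10
2417 + O(11) = 2417 + 10 = 2427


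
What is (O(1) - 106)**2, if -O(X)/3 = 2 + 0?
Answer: 12544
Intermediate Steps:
O(X) = -6 (O(X) = -3*(2 + 0) = -3*2 = -6)
(O(1) - 106)**2 = (-6 - 106)**2 = (-112)**2 = 12544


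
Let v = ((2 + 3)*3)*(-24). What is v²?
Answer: 129600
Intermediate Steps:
v = -360 (v = (5*3)*(-24) = 15*(-24) = -360)
v² = (-360)² = 129600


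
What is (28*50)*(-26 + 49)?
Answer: 32200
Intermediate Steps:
(28*50)*(-26 + 49) = 1400*23 = 32200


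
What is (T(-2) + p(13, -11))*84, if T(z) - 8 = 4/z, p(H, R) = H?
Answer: 1596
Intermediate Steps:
T(z) = 8 + 4/z
(T(-2) + p(13, -11))*84 = ((8 + 4/(-2)) + 13)*84 = ((8 + 4*(-½)) + 13)*84 = ((8 - 2) + 13)*84 = (6 + 13)*84 = 19*84 = 1596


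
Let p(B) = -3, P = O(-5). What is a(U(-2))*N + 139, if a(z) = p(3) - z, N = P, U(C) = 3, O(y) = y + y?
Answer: 199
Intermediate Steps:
O(y) = 2*y
P = -10 (P = 2*(-5) = -10)
N = -10
a(z) = -3 - z
a(U(-2))*N + 139 = (-3 - 1*3)*(-10) + 139 = (-3 - 3)*(-10) + 139 = -6*(-10) + 139 = 60 + 139 = 199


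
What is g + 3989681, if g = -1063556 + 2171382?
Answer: 5097507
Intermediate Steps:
g = 1107826
g + 3989681 = 1107826 + 3989681 = 5097507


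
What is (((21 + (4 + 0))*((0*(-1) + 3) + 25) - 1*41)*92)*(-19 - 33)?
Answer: -3152656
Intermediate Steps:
(((21 + (4 + 0))*((0*(-1) + 3) + 25) - 1*41)*92)*(-19 - 33) = (((21 + 4)*((0 + 3) + 25) - 41)*92)*(-52) = ((25*(3 + 25) - 41)*92)*(-52) = ((25*28 - 41)*92)*(-52) = ((700 - 41)*92)*(-52) = (659*92)*(-52) = 60628*(-52) = -3152656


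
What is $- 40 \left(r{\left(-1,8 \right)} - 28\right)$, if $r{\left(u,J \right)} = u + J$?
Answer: $840$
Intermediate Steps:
$r{\left(u,J \right)} = J + u$
$- 40 \left(r{\left(-1,8 \right)} - 28\right) = - 40 \left(\left(8 - 1\right) - 28\right) = - 40 \left(7 - 28\right) = \left(-40\right) \left(-21\right) = 840$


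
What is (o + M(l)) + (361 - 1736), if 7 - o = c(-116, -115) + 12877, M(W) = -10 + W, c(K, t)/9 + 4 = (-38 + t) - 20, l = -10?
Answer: -12672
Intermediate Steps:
c(K, t) = -558 + 9*t (c(K, t) = -36 + 9*((-38 + t) - 20) = -36 + 9*(-58 + t) = -36 + (-522 + 9*t) = -558 + 9*t)
o = -11277 (o = 7 - ((-558 + 9*(-115)) + 12877) = 7 - ((-558 - 1035) + 12877) = 7 - (-1593 + 12877) = 7 - 1*11284 = 7 - 11284 = -11277)
(o + M(l)) + (361 - 1736) = (-11277 + (-10 - 10)) + (361 - 1736) = (-11277 - 20) - 1375 = -11297 - 1375 = -12672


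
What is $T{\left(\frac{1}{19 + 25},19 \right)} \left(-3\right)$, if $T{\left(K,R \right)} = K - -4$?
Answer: $- \frac{531}{44} \approx -12.068$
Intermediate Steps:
$T{\left(K,R \right)} = 4 + K$ ($T{\left(K,R \right)} = K + 4 = 4 + K$)
$T{\left(\frac{1}{19 + 25},19 \right)} \left(-3\right) = \left(4 + \frac{1}{19 + 25}\right) \left(-3\right) = \left(4 + \frac{1}{44}\right) \left(-3\right) = \frac{177}{44} \left(-3\right) = - \frac{531}{44}$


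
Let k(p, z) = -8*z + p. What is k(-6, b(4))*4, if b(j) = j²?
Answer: -536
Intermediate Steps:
k(p, z) = p - 8*z
k(-6, b(4))*4 = (-6 - 8*4²)*4 = (-6 - 8*16)*4 = (-6 - 128)*4 = -134*4 = -536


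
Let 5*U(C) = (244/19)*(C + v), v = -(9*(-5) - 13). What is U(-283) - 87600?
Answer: -1675380/19 ≈ -88178.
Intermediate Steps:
v = 58 (v = -(-45 - 13) = -1*(-58) = 58)
U(C) = 14152/95 + 244*C/95 (U(C) = ((244/19)*(C + 58))/5 = ((244*(1/19))*(58 + C))/5 = (244*(58 + C)/19)/5 = (14152/19 + 244*C/19)/5 = 14152/95 + 244*C/95)
U(-283) - 87600 = (14152/95 + (244/95)*(-283)) - 87600 = (14152/95 - 69052/95) - 87600 = -10980/19 - 87600 = -1675380/19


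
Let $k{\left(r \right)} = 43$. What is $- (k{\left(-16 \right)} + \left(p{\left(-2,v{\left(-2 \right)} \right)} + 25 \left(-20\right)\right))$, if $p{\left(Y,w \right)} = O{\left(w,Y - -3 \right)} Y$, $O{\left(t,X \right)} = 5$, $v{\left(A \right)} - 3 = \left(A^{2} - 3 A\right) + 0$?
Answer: $467$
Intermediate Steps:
$v{\left(A \right)} = 3 + A^{2} - 3 A$ ($v{\left(A \right)} = 3 + \left(\left(A^{2} - 3 A\right) + 0\right) = 3 + \left(A^{2} - 3 A\right) = 3 + A^{2} - 3 A$)
$p{\left(Y,w \right)} = 5 Y$
$- (k{\left(-16 \right)} + \left(p{\left(-2,v{\left(-2 \right)} \right)} + 25 \left(-20\right)\right)) = - (43 + \left(5 \left(-2\right) + 25 \left(-20\right)\right)) = - (43 - 510) = \left(-1\right) \left(-467\right) = 467$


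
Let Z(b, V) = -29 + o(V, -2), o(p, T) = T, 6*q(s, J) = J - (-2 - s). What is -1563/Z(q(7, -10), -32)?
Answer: 1563/31 ≈ 50.419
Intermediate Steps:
q(s, J) = ⅓ + J/6 + s/6 (q(s, J) = (J - (-2 - s))/6 = (J + (2 + s))/6 = (2 + J + s)/6 = ⅓ + J/6 + s/6)
Z(b, V) = -31 (Z(b, V) = -29 - 2 = -31)
-1563/Z(q(7, -10), -32) = -1563/(-31) = -1563*(-1/31) = 1563/31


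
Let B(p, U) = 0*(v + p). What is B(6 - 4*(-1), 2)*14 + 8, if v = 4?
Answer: 8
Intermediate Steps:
B(p, U) = 0 (B(p, U) = 0*(4 + p) = 0)
B(6 - 4*(-1), 2)*14 + 8 = 0*14 + 8 = 0 + 8 = 8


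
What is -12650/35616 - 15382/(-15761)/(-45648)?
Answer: -94809303797/266918965488 ≈ -0.35520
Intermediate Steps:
-12650/35616 - 15382/(-15761)/(-45648) = -12650*1/35616 - 15382*(-1/15761)*(-1/45648) = -6325/17808 + (15382/15761)*(-1/45648) = -6325/17808 - 7691/359729064 = -94809303797/266918965488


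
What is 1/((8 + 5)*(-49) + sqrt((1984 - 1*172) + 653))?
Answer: -637/403304 - sqrt(2465)/403304 ≈ -0.0017026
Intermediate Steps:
1/((8 + 5)*(-49) + sqrt((1984 - 1*172) + 653)) = 1/(13*(-49) + sqrt((1984 - 172) + 653)) = 1/(-637 + sqrt(1812 + 653)) = 1/(-637 + sqrt(2465))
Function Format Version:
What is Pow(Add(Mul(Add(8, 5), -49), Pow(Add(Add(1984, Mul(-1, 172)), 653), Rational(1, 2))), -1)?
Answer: Add(Rational(-637, 403304), Mul(Rational(-1, 403304), Pow(2465, Rational(1, 2)))) ≈ -0.0017026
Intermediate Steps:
Pow(Add(Mul(Add(8, 5), -49), Pow(Add(Add(1984, Mul(-1, 172)), 653), Rational(1, 2))), -1) = Pow(Add(Mul(13, -49), Pow(Add(Add(1984, -172), 653), Rational(1, 2))), -1) = Pow(Add(-637, Pow(Add(1812, 653), Rational(1, 2))), -1) = Pow(Add(-637, Pow(2465, Rational(1, 2))), -1)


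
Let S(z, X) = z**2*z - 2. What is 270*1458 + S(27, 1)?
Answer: 413341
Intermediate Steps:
S(z, X) = -2 + z**3 (S(z, X) = z**3 - 2 = -2 + z**3)
270*1458 + S(27, 1) = 270*1458 + (-2 + 27**3) = 393660 + (-2 + 19683) = 393660 + 19681 = 413341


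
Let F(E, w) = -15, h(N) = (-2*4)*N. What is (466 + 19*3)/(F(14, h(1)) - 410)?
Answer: -523/425 ≈ -1.2306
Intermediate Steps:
h(N) = -8*N
(466 + 19*3)/(F(14, h(1)) - 410) = (466 + 19*3)/(-15 - 410) = (466 + 57)/(-425) = 523*(-1/425) = -523/425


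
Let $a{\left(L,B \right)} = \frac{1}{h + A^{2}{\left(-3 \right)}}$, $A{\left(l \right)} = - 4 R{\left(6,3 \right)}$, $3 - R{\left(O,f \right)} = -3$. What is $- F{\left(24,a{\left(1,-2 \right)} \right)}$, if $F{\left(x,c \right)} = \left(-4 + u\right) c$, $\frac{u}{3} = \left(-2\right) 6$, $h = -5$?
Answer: $\frac{40}{571} \approx 0.070053$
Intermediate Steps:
$R{\left(O,f \right)} = 6$ ($R{\left(O,f \right)} = 3 - -3 = 3 + 3 = 6$)
$u = -36$ ($u = 3 \left(\left(-2\right) 6\right) = 3 \left(-12\right) = -36$)
$A{\left(l \right)} = -24$ ($A{\left(l \right)} = \left(-4\right) 6 = -24$)
$a{\left(L,B \right)} = \frac{1}{571}$ ($a{\left(L,B \right)} = \frac{1}{-5 + \left(-24\right)^{2}} = \frac{1}{-5 + 576} = \frac{1}{571}$)
$F{\left(x,c \right)} = - 40 c$ ($F{\left(x,c \right)} = \left(-4 - 36\right) c = - 40 c$)
$- F{\left(24,a{\left(1,-2 \right)} \right)} = - \frac{-40}{571} = \left(-1\right) \left(- \frac{40}{571}\right) = \frac{40}{571}$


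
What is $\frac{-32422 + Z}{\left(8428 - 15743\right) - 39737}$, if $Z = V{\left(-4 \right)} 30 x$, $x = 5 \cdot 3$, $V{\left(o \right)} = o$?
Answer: $\frac{17111}{23526} \approx 0.72732$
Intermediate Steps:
$x = 15$
$Z = -1800$ ($Z = \left(-4\right) 30 \cdot 15 = \left(-120\right) 15 = -1800$)
$\frac{-32422 + Z}{\left(8428 - 15743\right) - 39737} = \frac{-32422 - 1800}{\left(8428 - 15743\right) - 39737} = - \frac{34222}{\left(8428 - 15743\right) - 39737} = - \frac{34222}{-7315 - 39737} = - \frac{34222}{-47052} = \left(-34222\right) \left(- \frac{1}{47052}\right) = \frac{17111}{23526}$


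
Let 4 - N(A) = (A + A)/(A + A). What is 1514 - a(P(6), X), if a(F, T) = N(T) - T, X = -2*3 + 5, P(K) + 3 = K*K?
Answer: 1510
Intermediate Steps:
P(K) = -3 + K² (P(K) = -3 + K*K = -3 + K²)
N(A) = 3 (N(A) = 4 - (A + A)/(A + A) = 4 - 2*A/(2*A) = 4 - 2*A*1/(2*A) = 4 - 1*1 = 4 - 1 = 3)
X = -1 (X = -6 + 5 = -1)
a(F, T) = 3 - T
1514 - a(P(6), X) = 1514 - (3 - 1*(-1)) = 1514 - (3 + 1) = 1514 - 1*4 = 1514 - 4 = 1510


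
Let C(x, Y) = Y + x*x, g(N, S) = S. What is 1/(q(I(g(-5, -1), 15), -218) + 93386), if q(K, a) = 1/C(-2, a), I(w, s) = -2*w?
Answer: 214/19984603 ≈ 1.0708e-5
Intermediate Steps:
C(x, Y) = Y + x²
q(K, a) = 1/(4 + a) (q(K, a) = 1/(a + (-2)²) = 1/(a + 4) = 1/(4 + a))
1/(q(I(g(-5, -1), 15), -218) + 93386) = 1/(1/(4 - 218) + 93386) = 1/(1/(-214) + 93386) = 1/(-1/214 + 93386) = 1/(19984603/214) = 214/19984603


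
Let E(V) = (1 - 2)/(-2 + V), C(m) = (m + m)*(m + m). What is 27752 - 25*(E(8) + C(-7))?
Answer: 137137/6 ≈ 22856.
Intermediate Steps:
C(m) = 4*m² (C(m) = (2*m)*(2*m) = 4*m²)
E(V) = -1/(-2 + V)
27752 - 25*(E(8) + C(-7)) = 27752 - 25*(-1/(-2 + 8) + 4*(-7)²) = 27752 - 25*(-1/6 + 4*49) = 27752 - 25*(-1*⅙ + 196) = 27752 - 25*(-⅙ + 196) = 27752 - 25*1175/6 = 27752 - 1*29375/6 = 27752 - 29375/6 = 137137/6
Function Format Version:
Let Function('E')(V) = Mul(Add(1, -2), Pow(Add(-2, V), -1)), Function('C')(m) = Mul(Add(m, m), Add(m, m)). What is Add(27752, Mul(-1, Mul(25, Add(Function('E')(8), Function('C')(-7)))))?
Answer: Rational(137137, 6) ≈ 22856.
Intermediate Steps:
Function('C')(m) = Mul(4, Pow(m, 2)) (Function('C')(m) = Mul(Mul(2, m), Mul(2, m)) = Mul(4, Pow(m, 2)))
Function('E')(V) = Mul(-1, Pow(Add(-2, V), -1))
Add(27752, Mul(-1, Mul(25, Add(Function('E')(8), Function('C')(-7))))) = Add(27752, Mul(-1, Mul(25, Add(Mul(-1, Pow(Add(-2, 8), -1)), Mul(4, Pow(-7, 2)))))) = Add(27752, Mul(-1, Mul(25, Add(Mul(-1, Pow(6, -1)), Mul(4, 49))))) = Add(27752, Mul(-1, Mul(25, Add(Mul(-1, Rational(1, 6)), 196)))) = Add(27752, Mul(-1, Mul(25, Add(Rational(-1, 6), 196)))) = Add(27752, Mul(-1, Mul(25, Rational(1175, 6)))) = Add(27752, Mul(-1, Rational(29375, 6))) = Add(27752, Rational(-29375, 6)) = Rational(137137, 6)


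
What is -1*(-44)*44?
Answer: 1936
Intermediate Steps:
-1*(-44)*44 = 44*44 = 1936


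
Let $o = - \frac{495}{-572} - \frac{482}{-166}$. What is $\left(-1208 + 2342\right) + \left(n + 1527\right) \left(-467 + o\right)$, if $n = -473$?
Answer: $- \frac{1051186563}{2158} \approx -4.8711 \cdot 10^{5}$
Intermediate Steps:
$o = \frac{16267}{4316}$ ($o = \left(-495\right) \left(- \frac{1}{572}\right) - - \frac{241}{83} = \frac{45}{52} + \frac{241}{83} = \frac{16267}{4316} \approx 3.769$)
$\left(-1208 + 2342\right) + \left(n + 1527\right) \left(-467 + o\right) = \left(-1208 + 2342\right) + \left(-473 + 1527\right) \left(-467 + \frac{16267}{4316}\right) = 1134 + 1054 \left(- \frac{1999305}{4316}\right) = 1134 - \frac{1053633735}{2158} = - \frac{1051186563}{2158}$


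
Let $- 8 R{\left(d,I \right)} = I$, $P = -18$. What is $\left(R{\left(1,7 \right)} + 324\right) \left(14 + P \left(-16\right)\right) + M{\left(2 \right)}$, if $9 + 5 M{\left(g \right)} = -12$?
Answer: $\frac{1951591}{20} \approx 97580.0$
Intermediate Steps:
$M{\left(g \right)} = - \frac{21}{5}$ ($M{\left(g \right)} = - \frac{9}{5} + \frac{1}{5} \left(-12\right) = - \frac{9}{5} - \frac{12}{5} = - \frac{21}{5}$)
$R{\left(d,I \right)} = - \frac{I}{8}$
$\left(R{\left(1,7 \right)} + 324\right) \left(14 + P \left(-16\right)\right) + M{\left(2 \right)} = \left(\left(- \frac{1}{8}\right) 7 + 324\right) \left(14 - -288\right) - \frac{21}{5} = \left(- \frac{7}{8} + 324\right) \left(14 + 288\right) - \frac{21}{5} = \frac{2585}{8} \cdot 302 - \frac{21}{5} = \frac{390335}{4} - \frac{21}{5} = \frac{1951591}{20}$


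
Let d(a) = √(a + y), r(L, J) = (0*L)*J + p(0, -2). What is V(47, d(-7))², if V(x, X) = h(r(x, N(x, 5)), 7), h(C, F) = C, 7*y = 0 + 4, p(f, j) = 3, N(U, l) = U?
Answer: 9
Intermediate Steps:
r(L, J) = 3 (r(L, J) = (0*L)*J + 3 = 0*J + 3 = 0 + 3 = 3)
y = 4/7 (y = (0 + 4)/7 = (⅐)*4 = 4/7 ≈ 0.57143)
d(a) = √(4/7 + a) (d(a) = √(a + 4/7) = √(4/7 + a))
V(x, X) = 3
V(47, d(-7))² = 3² = 9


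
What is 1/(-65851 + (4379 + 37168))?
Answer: -1/24304 ≈ -4.1145e-5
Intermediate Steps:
1/(-65851 + (4379 + 37168)) = 1/(-65851 + 41547) = 1/(-24304) = -1/24304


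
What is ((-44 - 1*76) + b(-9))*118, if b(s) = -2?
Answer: -14396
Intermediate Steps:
((-44 - 1*76) + b(-9))*118 = ((-44 - 1*76) - 2)*118 = ((-44 - 76) - 2)*118 = (-120 - 2)*118 = -122*118 = -14396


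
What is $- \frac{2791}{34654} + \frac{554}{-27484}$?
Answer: $- \frac{11988270}{119053817} \approx -0.1007$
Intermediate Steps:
$- \frac{2791}{34654} + \frac{554}{-27484} = \left(-2791\right) \frac{1}{34654} + 554 \left(- \frac{1}{27484}\right) = - \frac{2791}{34654} - \frac{277}{13742} = - \frac{11988270}{119053817}$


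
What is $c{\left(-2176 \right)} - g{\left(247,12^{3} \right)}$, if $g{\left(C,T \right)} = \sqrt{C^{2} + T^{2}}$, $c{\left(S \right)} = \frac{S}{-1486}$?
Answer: $\frac{1088}{743} - \sqrt{3046993} \approx -1744.1$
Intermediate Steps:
$c{\left(S \right)} = - \frac{S}{1486}$ ($c{\left(S \right)} = S \left(- \frac{1}{1486}\right) = - \frac{S}{1486}$)
$c{\left(-2176 \right)} - g{\left(247,12^{3} \right)} = \left(- \frac{1}{1486}\right) \left(-2176\right) - \sqrt{247^{2} + \left(12^{3}\right)^{2}} = \frac{1088}{743} - \sqrt{61009 + 1728^{2}} = \frac{1088}{743} - \sqrt{61009 + 2985984} = \frac{1088}{743} - \sqrt{3046993}$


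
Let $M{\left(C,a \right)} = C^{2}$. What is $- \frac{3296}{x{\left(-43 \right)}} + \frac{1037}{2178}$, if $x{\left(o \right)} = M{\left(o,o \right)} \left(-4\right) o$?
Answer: $\frac{80654087}{173166246} \approx 0.46576$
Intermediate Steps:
$x{\left(o \right)} = - 4 o^{3}$ ($x{\left(o \right)} = o^{2} \left(-4\right) o = - 4 o^{2} o = - 4 o^{3}$)
$- \frac{3296}{x{\left(-43 \right)}} + \frac{1037}{2178} = - \frac{3296}{\left(-4\right) \left(-43\right)^{3}} + \frac{1037}{2178} = - \frac{3296}{\left(-4\right) \left(-79507\right)} + 1037 \cdot \frac{1}{2178} = - \frac{3296}{318028} + \frac{1037}{2178} = \left(-3296\right) \frac{1}{318028} + \frac{1037}{2178} = - \frac{824}{79507} + \frac{1037}{2178} = \frac{80654087}{173166246}$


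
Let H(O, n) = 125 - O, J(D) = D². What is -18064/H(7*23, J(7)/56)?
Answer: 4516/9 ≈ 501.78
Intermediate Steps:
-18064/H(7*23, J(7)/56) = -18064/(125 - 7*23) = -18064/(125 - 1*161) = -18064/(125 - 161) = -18064/(-36) = -18064*(-1/36) = 4516/9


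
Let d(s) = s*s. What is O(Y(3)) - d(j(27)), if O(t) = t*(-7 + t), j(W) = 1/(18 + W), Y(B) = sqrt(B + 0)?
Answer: 6074/2025 - 7*sqrt(3) ≈ -9.1248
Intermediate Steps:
Y(B) = sqrt(B)
d(s) = s**2
O(Y(3)) - d(j(27)) = sqrt(3)*(-7 + sqrt(3)) - (1/(18 + 27))**2 = sqrt(3)*(-7 + sqrt(3)) - (1/45)**2 = sqrt(3)*(-7 + sqrt(3)) - 1*1/2025 = sqrt(3)*(-7 + sqrt(3)) - 1/2025 = -1/2025 + sqrt(3)*(-7 + sqrt(3))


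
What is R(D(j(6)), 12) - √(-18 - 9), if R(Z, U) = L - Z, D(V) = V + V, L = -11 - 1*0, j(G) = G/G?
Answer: -13 - 3*I*√3 ≈ -13.0 - 5.1962*I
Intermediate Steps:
j(G) = 1
L = -11 (L = -11 + 0 = -11)
D(V) = 2*V
R(Z, U) = -11 - Z
R(D(j(6)), 12) - √(-18 - 9) = (-11 - 2) - √(-18 - 9) = (-11 - 1*2) - √(-27) = (-11 - 2) - 3*I*√3 = -13 - 3*I*√3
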